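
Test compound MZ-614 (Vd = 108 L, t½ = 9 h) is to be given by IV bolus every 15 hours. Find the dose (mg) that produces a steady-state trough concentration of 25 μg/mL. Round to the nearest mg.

5872 mg

τ/t½ = 15/9 ≈ 1.6667, so f = (1/2)^(15/9) ≈ 0.314980.
Cmin,ss = (D/Vd)·f/(1−f), so D = Cmin,ss·Vd·(1−f)/f.
D = 25 × 108 × (1−f)/f ≈ 25 × 108 × 2.17480 ≈ 5871.96 mg.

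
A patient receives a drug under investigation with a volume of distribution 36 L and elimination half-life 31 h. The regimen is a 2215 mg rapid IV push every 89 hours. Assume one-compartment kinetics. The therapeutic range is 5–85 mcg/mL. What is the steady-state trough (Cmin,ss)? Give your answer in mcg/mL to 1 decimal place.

k = ln2/t½ = ln2/31 ≈ 0.022360 h⁻¹; fraction remaining f = e^(−kτ) = e^(−0.022360×89) ≈ 0.1367.
Accumulation ratio R = 1/(1 − f) ≈ 1/0.8633 ≈ 1.1583.
Single-dose peak C₀ = D/Vd = 2215/36 ≈ 61.528 mcg/mL.
Cmax,ss = C₀/(1 − f) ≈ 61.528/0.8633 ≈ 71.271 mcg/mL.
One interval later, Cmin,ss = Cmax,ss·e^(−kτ) ≈ 71.271 × 0.1367 ≈ 9.743 mcg/mL.
Trough 9.7 mcg/mL vs MEC 5 mcg/mL: adequate.

9.7 mcg/mL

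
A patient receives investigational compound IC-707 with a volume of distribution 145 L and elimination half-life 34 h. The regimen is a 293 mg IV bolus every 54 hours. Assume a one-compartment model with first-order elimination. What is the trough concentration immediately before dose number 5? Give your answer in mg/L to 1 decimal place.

1.0 mg/L

f = (1/2)^(τ/t½) = (1/2)^(54/34) ≈ 0.3326.
C₀ = D/Vd = 293/145 ≈ 2.021 mg/L.
Before the 5th dose, 4 doses have been given. Superposition: Cmin = C₀·(f + f² + … + f^4).
≈ 2.021 × (0.3326 + 0.1106 + 0.0368 + 0.0122) ≈ 2.021 × 0.4922 ≈ 0.995 mg/L.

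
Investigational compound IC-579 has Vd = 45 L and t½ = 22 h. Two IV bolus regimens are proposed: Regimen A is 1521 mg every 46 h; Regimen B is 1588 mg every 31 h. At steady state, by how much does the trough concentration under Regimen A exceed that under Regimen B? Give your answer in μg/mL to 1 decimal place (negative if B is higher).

Regimen A: f = (1/2)^(46/22) ≈ 0.2347; Cmin,ss = (1521/45)·f/(1−f) ≈ 10.366 μg/mL.
Regimen B: f = (1/2)^(31/22) ≈ 0.3765; Cmin,ss = (1588/45)·f/(1−f) ≈ 21.309 μg/mL.
Difference ≈ 10.366 − 21.309 ≈ -10.943 μg/mL.

-10.9 μg/mL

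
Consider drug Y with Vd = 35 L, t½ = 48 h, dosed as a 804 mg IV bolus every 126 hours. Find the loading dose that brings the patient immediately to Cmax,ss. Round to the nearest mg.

f = (1/2)^(126/48) ≈ 0.162105; accumulation ratio R = 1/(1−f) ≈ 1.19347.
Loading dose to hit Cmax,ss on first dose: D_load = D_maint·R ≈ 804 × 1.19347 ≈ 959.55 mg.

960 mg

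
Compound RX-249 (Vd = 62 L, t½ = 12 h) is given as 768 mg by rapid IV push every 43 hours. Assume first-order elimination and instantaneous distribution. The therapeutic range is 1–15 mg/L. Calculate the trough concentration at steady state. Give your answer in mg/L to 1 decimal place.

1.1 mg/L

k = ln2/t½ = ln2/12 ≈ 0.057762 h⁻¹; fraction remaining f = e^(−kτ) = e^(−0.057762×43) ≈ 0.0834.
Accumulation ratio R = 1/(1 − f) ≈ 1/0.9166 ≈ 1.0910.
Each bolus raises the concentration by D/Vd = 768/62 ≈ 12.387 mg/L.
Steady-state peak Cmax,ss = C₀·R ≈ 12.387 × 1.0910 ≈ 13.514 mg/L.
Steady-state trough Cmin,ss = Cmax,ss·f ≈ 13.514 × 0.0834 ≈ 1.127 mg/L.
Trough 1.1 mg/L vs MEC 1 mg/L: adequate.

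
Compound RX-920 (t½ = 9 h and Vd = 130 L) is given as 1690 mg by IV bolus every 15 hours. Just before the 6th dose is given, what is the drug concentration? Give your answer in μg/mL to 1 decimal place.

f = (1/2)^(τ/t½) = (1/2)^(15/9) ≈ 0.3150.
C₀ = D/Vd = 1690/130 ≈ 13.000 μg/mL.
Before the 6th dose, 5 doses have been given. Superposition: Cmin = C₀·(f + f² + … + f^5).
≈ 13.000 × (0.3150 + 0.0992 + 0.0313 + 0.0098 + 0.0031) ≈ 13.000 × 0.4584 ≈ 5.959 μg/mL.

6.0 μg/mL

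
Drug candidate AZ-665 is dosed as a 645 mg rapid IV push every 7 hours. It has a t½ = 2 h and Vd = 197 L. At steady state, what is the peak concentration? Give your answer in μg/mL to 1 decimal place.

3.6 μg/mL

k = ln2/t½ = ln2/2 ≈ 0.346574 h⁻¹; fraction remaining f = e^(−kτ) = e^(−0.346574×7) ≈ 0.0884.
Accumulation ratio R = 1/(1 − f) ≈ 1/0.9116 ≈ 1.0970.
Single-dose peak C₀ = D/Vd = 645/197 ≈ 3.274 μg/mL.
Steady-state peak Cmax,ss = C₀·R ≈ 3.274 × 1.0970 ≈ 3.592 μg/mL.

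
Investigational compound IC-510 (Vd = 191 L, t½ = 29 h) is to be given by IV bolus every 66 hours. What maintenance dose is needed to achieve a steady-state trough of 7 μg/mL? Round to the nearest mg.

5138 mg

τ/t½ = 66/29 ≈ 2.2759, so f = (1/2)^(66/29) ≈ 0.206489.
Cmin,ss = (D/Vd)·f/(1−f), so D = Cmin,ss·Vd·(1−f)/f.
D = 7 × 191 × (1−f)/f ≈ 7 × 191 × 3.84287 ≈ 5137.92 mg.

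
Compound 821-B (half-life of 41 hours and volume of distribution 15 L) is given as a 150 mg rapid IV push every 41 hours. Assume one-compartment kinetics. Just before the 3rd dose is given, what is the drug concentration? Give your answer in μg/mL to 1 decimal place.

7.5 μg/mL

f = (1/2)^(τ/t½) = (1/2)^(41/41) ≈ 0.5000.
C₀ = D/Vd = 150/15 ≈ 10.000 μg/mL.
Before the 3rd dose, 2 doses have been given. Superposition: Cmin = C₀·(f + f²).
≈ 10.000 × (0.5000 + 0.2500) ≈ 10.000 × 0.7500 ≈ 7.500 μg/mL.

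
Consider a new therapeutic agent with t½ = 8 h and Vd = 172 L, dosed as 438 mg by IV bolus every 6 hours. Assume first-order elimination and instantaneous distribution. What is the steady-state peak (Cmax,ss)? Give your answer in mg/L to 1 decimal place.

Over one 6-h interval, 6/8 ≈ 0.75 half-lives elapse, leaving f ≈ 0.5946 of each dose.
At steady state, accumulation factor R = 1/(1 − e^(−kτ)) ≈ 2.4667.
Each bolus raises the concentration by D/Vd = 438/172 ≈ 2.547 mg/L.
Steady-state peak Cmax,ss = C₀·R ≈ 2.547 × 2.4667 ≈ 6.283 mg/L.

6.3 mg/L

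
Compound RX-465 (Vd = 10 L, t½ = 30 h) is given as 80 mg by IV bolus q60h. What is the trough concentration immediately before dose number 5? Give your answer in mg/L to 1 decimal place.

2.7 mg/L

f = (1/2)^(τ/t½) = (1/2)^(60/30) ≈ 0.2500.
C₀ = D/Vd = 80/10 ≈ 8.000 mg/L.
Before the 5th dose, 4 doses have been given. Superposition: Cmin = C₀·(f + f² + … + f^4).
≈ 8.000 × (0.2500 + 0.0625 + 0.0156 + 0.0039) ≈ 8.000 × 0.3320 ≈ 2.656 mg/L.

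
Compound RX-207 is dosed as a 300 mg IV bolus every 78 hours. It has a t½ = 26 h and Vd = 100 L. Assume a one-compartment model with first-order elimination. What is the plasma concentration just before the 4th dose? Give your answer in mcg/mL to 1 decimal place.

0.4 mcg/mL

f = (1/2)^(τ/t½) = (1/2)^(78/26) ≈ 0.1250.
C₀ = D/Vd = 300/100 ≈ 3.000 mcg/mL.
Before the 4th dose, 3 doses have been given. Superposition: Cmin = C₀·(f + f² + … + f^3).
≈ 3.000 × (0.1250 + 0.0156 + 0.0020) ≈ 3.000 × 0.1426 ≈ 0.428 mcg/mL.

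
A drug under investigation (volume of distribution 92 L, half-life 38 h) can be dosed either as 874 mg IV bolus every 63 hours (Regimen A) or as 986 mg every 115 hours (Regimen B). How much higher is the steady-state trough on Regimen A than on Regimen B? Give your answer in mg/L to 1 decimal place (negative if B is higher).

2.9 mg/L

Regimen A: f = (1/2)^(63/38) ≈ 0.3169; Cmin,ss = (874/92)·f/(1−f) ≈ 4.407 mg/L.
Regimen B: f = (1/2)^(115/38) ≈ 0.1227; Cmin,ss = (986/92)·f/(1−f) ≈ 1.499 mg/L.
Difference ≈ 4.407 − 1.499 ≈ 2.908 mg/L.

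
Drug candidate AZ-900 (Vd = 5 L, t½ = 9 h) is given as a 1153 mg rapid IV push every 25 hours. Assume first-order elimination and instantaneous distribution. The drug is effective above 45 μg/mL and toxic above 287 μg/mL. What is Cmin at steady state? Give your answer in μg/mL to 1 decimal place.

τ/t½ = 25/9 ≈ 2.7778, so fraction remaining f = (1/2)^(25/9) ≈ 0.1458.
At steady state, accumulation factor R = 1/(1 − e^(−kτ)) ≈ 1.1707.
Single-dose peak C₀ = D/Vd = 1153/5 ≈ 230.600 μg/mL.
Steady-state peak Cmax,ss = C₀·R ≈ 230.600 × 1.1707 ≈ 269.963 μg/mL.
One interval later, Cmin,ss = Cmax,ss·e^(−kτ) ≈ 269.963 × 0.1458 ≈ 39.361 μg/mL.
Trough 39.4 μg/mL vs MEC 45 μg/mL: subtherapeutic.

39.4 μg/mL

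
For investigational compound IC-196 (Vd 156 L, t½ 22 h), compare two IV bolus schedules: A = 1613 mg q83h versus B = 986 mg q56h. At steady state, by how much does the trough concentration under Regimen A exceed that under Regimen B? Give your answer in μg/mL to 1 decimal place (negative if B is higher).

-0.5 μg/mL

Regimen A: f = (1/2)^(83/22) ≈ 0.0732; Cmin,ss = (1613/156)·f/(1−f) ≈ 0.817 μg/mL.
Regimen B: f = (1/2)^(56/22) ≈ 0.1713; Cmin,ss = (986/156)·f/(1−f) ≈ 1.307 μg/mL.
Difference ≈ 0.817 − 1.307 ≈ -0.490 μg/mL.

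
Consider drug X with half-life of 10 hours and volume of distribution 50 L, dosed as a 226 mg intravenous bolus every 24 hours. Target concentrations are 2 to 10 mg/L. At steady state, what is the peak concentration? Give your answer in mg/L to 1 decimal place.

5.6 mg/L

Over one 24-h interval, 24/10 ≈ 2.4 half-lives elapse, leaving f ≈ 0.1895 of each dose.
Accumulation ratio R = 1/(1 − f) ≈ 1/0.8105 ≈ 1.2338.
Each bolus raises the concentration by D/Vd = 226/50 ≈ 4.520 mg/L.
Steady-state peak Cmax,ss = C₀·R ≈ 4.520 × 1.2338 ≈ 5.577 mg/L.
Peak 5.6 mg/L vs MTC 10 mg/L: below toxic threshold.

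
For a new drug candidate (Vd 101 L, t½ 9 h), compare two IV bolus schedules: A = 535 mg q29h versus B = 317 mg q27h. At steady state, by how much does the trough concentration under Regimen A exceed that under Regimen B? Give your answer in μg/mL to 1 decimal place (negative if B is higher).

0.2 μg/mL

Regimen A: f = (1/2)^(29/9) ≈ 0.1072; Cmin,ss = (535/101)·f/(1−f) ≈ 0.636 μg/mL.
Regimen B: f = (1/2)^(27/9) ≈ 0.1250; Cmin,ss = (317/101)·f/(1−f) ≈ 0.448 μg/mL.
Difference ≈ 0.636 − 0.448 ≈ 0.188 μg/mL.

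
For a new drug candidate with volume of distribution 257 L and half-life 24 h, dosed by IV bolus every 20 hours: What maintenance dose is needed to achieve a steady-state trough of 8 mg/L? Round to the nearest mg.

1607 mg

τ/t½ = 20/24 ≈ 0.83333, so f = (1/2)^(20/24) ≈ 0.561231.
Cmin,ss = (D/Vd)·f/(1−f), so D = Cmin,ss·Vd·(1−f)/f.
D = 8 × 257 × (1−f)/f ≈ 8 × 257 × 0.78180 ≈ 1607.38 mg.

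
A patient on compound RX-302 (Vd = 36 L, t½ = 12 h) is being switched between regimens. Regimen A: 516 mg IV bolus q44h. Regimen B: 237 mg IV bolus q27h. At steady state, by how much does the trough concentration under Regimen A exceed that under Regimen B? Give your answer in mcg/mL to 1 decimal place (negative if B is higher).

-0.5 mcg/mL

Regimen A: f = (1/2)^(44/12) ≈ 0.0787; Cmin,ss = (516/36)·f/(1−f) ≈ 1.224 mcg/mL.
Regimen B: f = (1/2)^(27/12) ≈ 0.2102; Cmin,ss = (237/36)·f/(1−f) ≈ 1.752 mcg/mL.
Difference ≈ 1.224 − 1.752 ≈ -0.528 mcg/mL.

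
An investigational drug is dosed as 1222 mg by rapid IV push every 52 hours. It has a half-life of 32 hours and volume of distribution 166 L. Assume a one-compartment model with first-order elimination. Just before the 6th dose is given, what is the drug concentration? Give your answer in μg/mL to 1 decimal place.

f = (1/2)^(τ/t½) = (1/2)^(52/32) ≈ 0.3242.
C₀ = D/Vd = 1222/166 ≈ 7.361 μg/mL.
Before the 6th dose, 5 doses have been given. Superposition: Cmin = C₀·(f + f² + … + f^5).
≈ 7.361 × (0.3242 + 0.1051 + 0.0341 + 0.0110 + 0.0036) ≈ 7.361 × 0.4780 ≈ 3.519 μg/mL.

3.5 μg/mL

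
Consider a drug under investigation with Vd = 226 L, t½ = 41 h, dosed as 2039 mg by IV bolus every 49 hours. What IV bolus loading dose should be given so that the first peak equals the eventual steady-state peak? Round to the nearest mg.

f = (1/2)^(49/41) ≈ 0.436750; accumulation ratio R = 1/(1−f) ≈ 1.77541.
Loading dose to hit Cmax,ss on first dose: D_load = D_maint·R ≈ 2039 × 1.77541 ≈ 3620.06 mg.

3620 mg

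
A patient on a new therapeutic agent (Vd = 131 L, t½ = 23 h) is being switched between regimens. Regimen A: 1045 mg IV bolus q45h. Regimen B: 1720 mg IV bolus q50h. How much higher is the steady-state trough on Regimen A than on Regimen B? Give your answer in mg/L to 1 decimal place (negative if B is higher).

-1.0 mg/L

Regimen A: f = (1/2)^(45/23) ≈ 0.2576; Cmin,ss = (1045/131)·f/(1−f) ≈ 2.768 mg/L.
Regimen B: f = (1/2)^(50/23) ≈ 0.2216; Cmin,ss = (1720/131)·f/(1−f) ≈ 3.738 mg/L.
Difference ≈ 2.768 − 3.738 ≈ -0.970 mg/L.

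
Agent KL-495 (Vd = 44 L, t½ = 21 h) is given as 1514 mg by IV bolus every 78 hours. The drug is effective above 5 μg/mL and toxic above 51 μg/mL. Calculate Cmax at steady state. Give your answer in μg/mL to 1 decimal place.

37.2 μg/mL

τ/t½ = 78/21 ≈ 3.7143, so fraction remaining f = (1/2)^(78/21) ≈ 0.0762.
Accumulation ratio R = 1/(1 − f) ≈ 1/0.9238 ≈ 1.0825.
Each bolus raises the concentration by D/Vd = 1514/44 ≈ 34.409 μg/mL.
Cmax,ss = C₀/(1 − f) ≈ 34.409/0.9238 ≈ 37.247 μg/mL.
Peak 37.2 μg/mL vs MTC 51 μg/mL: below toxic threshold.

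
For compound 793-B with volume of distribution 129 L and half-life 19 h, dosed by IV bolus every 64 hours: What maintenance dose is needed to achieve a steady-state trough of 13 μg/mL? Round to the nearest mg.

τ/t½ = 64/19 ≈ 3.3684, so f = (1/2)^(64/19) ≈ 0.096829.
Cmin,ss = (D/Vd)·f/(1−f), so D = Cmin,ss·Vd·(1−f)/f.
D = 13 × 129 × (1−f)/f ≈ 13 × 129 × 9.32748 ≈ 15642.18 mg.

15642 mg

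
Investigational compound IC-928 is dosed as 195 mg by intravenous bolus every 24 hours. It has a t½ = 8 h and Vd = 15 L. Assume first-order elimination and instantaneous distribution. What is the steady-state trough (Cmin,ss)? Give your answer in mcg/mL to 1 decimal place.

1.9 mcg/mL

τ = 24 h = 3 half-lives, so f = (1/2)^3 = 0.125.
At steady state, R = 1/(1 − 0.125) = 8/7.
Single-dose peak C₀ = D/Vd = 195/15 = 13 mcg/mL.
Steady-state peak Cmax,ss = C₀·R = 13 × 8/7 ≈ 14.857 mcg/mL.
Steady-state trough Cmin,ss = Cmax,ss·f ≈ 14.857 × 0.125 ≈ 1.857 mcg/mL.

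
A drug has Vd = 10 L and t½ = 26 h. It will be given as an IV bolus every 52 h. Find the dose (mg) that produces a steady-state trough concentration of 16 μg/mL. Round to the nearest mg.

τ/t½ = 52/26 ≈ 2, so f = (1/2)^(52/26) ≈ 0.250000.
Cmin,ss = (D/Vd)·f/(1−f), so D = Cmin,ss·Vd·(1−f)/f.
D = 16 × 10 × (1−f)/f ≈ 16 × 10 × 3.00000 ≈ 480.00 mg.

480 mg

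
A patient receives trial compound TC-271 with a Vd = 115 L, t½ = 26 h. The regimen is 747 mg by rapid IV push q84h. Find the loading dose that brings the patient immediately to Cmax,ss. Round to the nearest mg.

836 mg

f = (1/2)^(84/26) ≈ 0.106523; accumulation ratio R = 1/(1−f) ≈ 1.11922.
Loading dose to hit Cmax,ss on first dose: D_load = D_maint·R ≈ 747 × 1.11922 ≈ 836.06 mg.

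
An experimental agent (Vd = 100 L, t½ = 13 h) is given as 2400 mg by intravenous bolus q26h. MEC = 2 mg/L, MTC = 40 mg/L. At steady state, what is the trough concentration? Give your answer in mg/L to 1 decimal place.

8.0 mg/L

The dosing interval is 2 half-lives, so f = 2^(−2) = 0.25.
Accumulation ratio R = 1/(1 − f) = 1/0.75 = 4/3.
Single-dose peak C₀ = D/Vd = 2400/100 = 24 mg/L.
Steady-state peak Cmax,ss = C₀·R = 24 × 4/3 ≈ 32.000 mg/L.
Steady-state trough Cmin,ss = Cmax,ss·f ≈ 32.000 × 0.25 ≈ 8.000 mg/L.
Trough 8.0 mg/L vs MEC 2 mg/L: adequate.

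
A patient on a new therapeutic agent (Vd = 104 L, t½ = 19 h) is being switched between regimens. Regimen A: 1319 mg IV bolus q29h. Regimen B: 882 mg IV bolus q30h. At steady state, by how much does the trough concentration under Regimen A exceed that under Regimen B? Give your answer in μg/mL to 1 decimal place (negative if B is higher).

2.5 μg/mL

Regimen A: f = (1/2)^(29/19) ≈ 0.3472; Cmin,ss = (1319/104)·f/(1−f) ≈ 6.745 μg/mL.
Regimen B: f = (1/2)^(30/19) ≈ 0.3347; Cmin,ss = (882/104)·f/(1−f) ≈ 4.267 μg/mL.
Difference ≈ 6.745 − 4.267 ≈ 2.478 μg/mL.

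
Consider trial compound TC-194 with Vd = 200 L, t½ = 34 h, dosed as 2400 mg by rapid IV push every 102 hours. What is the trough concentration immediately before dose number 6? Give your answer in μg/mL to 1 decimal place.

1.7 μg/mL

f = (1/2)^(τ/t½) = (1/2)^(102/34) ≈ 0.1250.
C₀ = D/Vd = 2400/200 ≈ 12.000 μg/mL.
Before the 6th dose, 5 doses have been given. Superposition: Cmin = C₀·(f + f² + … + f^5).
≈ 12.000 × (0.1250 + 0.0156 + 0.0020 + 0.0002 + 0.0000) ≈ 12.000 × 0.1428 ≈ 1.714 μg/mL.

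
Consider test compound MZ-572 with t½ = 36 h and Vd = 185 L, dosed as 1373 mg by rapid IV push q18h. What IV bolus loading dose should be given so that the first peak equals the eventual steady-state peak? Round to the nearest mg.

4688 mg

f = (1/2)^(18/36) ≈ 0.707107; accumulation ratio R = 1/(1−f) ≈ 3.41422.
Loading dose to hit Cmax,ss on first dose: D_load = D_maint·R ≈ 1373 × 3.41422 ≈ 4687.72 mg.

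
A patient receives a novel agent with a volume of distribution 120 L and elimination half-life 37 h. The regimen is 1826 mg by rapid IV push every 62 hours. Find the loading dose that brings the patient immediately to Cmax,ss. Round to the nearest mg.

2658 mg

f = (1/2)^(62/37) ≈ 0.313019; accumulation ratio R = 1/(1−f) ≈ 1.45564.
Loading dose to hit Cmax,ss on first dose: D_load = D_maint·R ≈ 1826 × 1.45564 ≈ 2658.00 mg.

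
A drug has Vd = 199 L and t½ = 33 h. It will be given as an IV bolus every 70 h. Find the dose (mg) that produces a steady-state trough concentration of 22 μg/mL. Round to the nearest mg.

τ/t½ = 70/33 ≈ 2.1212, so f = (1/2)^(70/33) ≈ 0.229854.
Cmin,ss = (D/Vd)·f/(1−f), so D = Cmin,ss·Vd·(1−f)/f.
D = 22 × 199 × (1−f)/f ≈ 22 × 199 × 3.35059 ≈ 14668.88 mg.

14669 mg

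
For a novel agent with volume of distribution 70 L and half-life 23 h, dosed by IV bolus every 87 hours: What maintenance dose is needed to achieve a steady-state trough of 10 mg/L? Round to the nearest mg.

τ/t½ = 87/23 ≈ 3.7826, so f = (1/2)^(87/23) ≈ 0.072664.
Cmin,ss = (D/Vd)·f/(1−f), so D = Cmin,ss·Vd·(1−f)/f.
D = 10 × 70 × (1−f)/f ≈ 10 × 70 × 12.76197 ≈ 8933.38 mg.

8933 mg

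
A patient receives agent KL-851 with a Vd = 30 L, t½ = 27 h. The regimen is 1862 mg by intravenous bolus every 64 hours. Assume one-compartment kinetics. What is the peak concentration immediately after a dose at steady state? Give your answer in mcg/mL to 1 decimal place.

τ/t½ = 64/27 ≈ 2.3704, so fraction remaining f = (1/2)^(64/27) ≈ 0.1934.
At steady state, accumulation factor R = 1/(1 − e^(−kτ)) ≈ 1.2398.
Each bolus raises the concentration by D/Vd = 1862/30 ≈ 62.067 mcg/mL.
Cmax,ss = C₀/(1 − f) ≈ 62.067/0.8066 ≈ 76.949 mcg/mL.

76.9 mcg/mL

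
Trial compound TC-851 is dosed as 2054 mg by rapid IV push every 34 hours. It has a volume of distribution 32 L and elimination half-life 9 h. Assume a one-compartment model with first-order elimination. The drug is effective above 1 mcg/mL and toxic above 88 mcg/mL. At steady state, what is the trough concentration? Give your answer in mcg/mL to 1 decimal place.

5.0 mcg/mL

τ/t½ = 34/9 ≈ 3.7778, so fraction remaining f = (1/2)^(34/9) ≈ 0.0729.
At steady state, accumulation factor R = 1/(1 − e^(−kτ)) ≈ 1.0786.
Each bolus raises the concentration by D/Vd = 2054/32 ≈ 64.188 mcg/mL.
Cmax,ss = C₀/(1 − f) ≈ 64.188/0.9271 ≈ 69.235 mcg/mL.
One interval later, Cmin,ss = Cmax,ss·e^(−kτ) ≈ 69.235 × 0.0729 ≈ 5.047 mcg/mL.
Trough 5.0 mcg/mL vs MEC 1 mcg/mL: adequate.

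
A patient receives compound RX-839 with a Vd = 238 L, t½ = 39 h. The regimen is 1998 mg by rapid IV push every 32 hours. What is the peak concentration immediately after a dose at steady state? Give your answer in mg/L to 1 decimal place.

τ/t½ = 32/39 ≈ 0.82051, so fraction remaining f = (1/2)^(32/39) ≈ 0.5662.
Accumulation ratio R = 1/(1 − f) ≈ 1/0.4338 ≈ 2.3052.
Each bolus raises the concentration by D/Vd = 1998/238 ≈ 8.395 mg/L.
Cmax,ss = C₀/(1 − f) ≈ 8.395/0.4338 ≈ 19.352 mg/L.

19.4 mg/L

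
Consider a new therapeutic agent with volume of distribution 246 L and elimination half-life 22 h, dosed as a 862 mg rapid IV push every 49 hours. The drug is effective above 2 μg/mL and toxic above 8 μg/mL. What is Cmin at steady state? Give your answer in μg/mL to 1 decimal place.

1.0 μg/mL

τ/t½ = 49/22 ≈ 2.2273, so fraction remaining f = (1/2)^(49/22) ≈ 0.2136.
Each bolus raises the concentration by D/Vd = 862/246 ≈ 3.504 μg/mL.
Steady-state trough Cmin,ss = C₀·f/(1−f) ≈ 3.504 × 0.2136/0.7864 ≈ 0.952 μg/mL.
Trough 1.0 μg/mL vs MEC 2 μg/mL: subtherapeutic.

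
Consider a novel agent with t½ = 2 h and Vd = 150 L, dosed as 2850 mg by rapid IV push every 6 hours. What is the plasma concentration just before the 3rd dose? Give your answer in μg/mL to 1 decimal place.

f = (1/2)^(τ/t½) = (1/2)^(6/2) ≈ 0.1250.
C₀ = D/Vd = 2850/150 ≈ 19.000 μg/mL.
Before the 3rd dose, 2 doses have been given. Superposition: Cmin = C₀·(f + f²).
≈ 19.000 × (0.1250 + 0.0156) ≈ 19.000 × 0.1406 ≈ 2.671 μg/mL.

2.7 μg/mL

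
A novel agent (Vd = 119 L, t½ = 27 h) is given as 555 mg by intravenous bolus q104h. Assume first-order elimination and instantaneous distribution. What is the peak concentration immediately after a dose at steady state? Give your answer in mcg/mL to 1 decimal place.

5.0 mcg/mL

τ/t½ = 104/27 ≈ 3.8519, so fraction remaining f = (1/2)^(104/27) ≈ 0.0693.
At steady state, accumulation factor R = 1/(1 − e^(−kτ)) ≈ 1.0745.
Each bolus raises the concentration by D/Vd = 555/119 ≈ 4.664 mcg/mL.
Steady-state peak Cmax,ss = C₀·R ≈ 4.664 × 1.0745 ≈ 5.011 mcg/mL.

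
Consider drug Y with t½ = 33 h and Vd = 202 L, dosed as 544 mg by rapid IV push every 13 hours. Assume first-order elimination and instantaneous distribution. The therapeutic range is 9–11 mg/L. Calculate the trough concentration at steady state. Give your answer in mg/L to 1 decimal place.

Over one 13-h interval, 13/33 ≈ 0.39394 half-lives elapse, leaving f ≈ 0.7610 of each dose.
Single-dose peak C₀ = D/Vd = 544/202 ≈ 2.693 mg/L.
Steady-state trough Cmin,ss = C₀·f/(1−f) ≈ 2.693 × 0.7610/0.2390 ≈ 8.575 mg/L.
Trough 8.6 mg/L vs MEC 9 mg/L: subtherapeutic.

8.6 mg/L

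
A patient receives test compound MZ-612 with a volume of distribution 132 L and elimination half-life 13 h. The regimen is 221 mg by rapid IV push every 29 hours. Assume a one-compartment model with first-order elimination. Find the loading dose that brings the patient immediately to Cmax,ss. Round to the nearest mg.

f = (1/2)^(29/13) ≈ 0.213045; accumulation ratio R = 1/(1−f) ≈ 1.27072.
Loading dose to hit Cmax,ss on first dose: D_load = D_maint·R ≈ 221 × 1.27072 ≈ 280.83 mg.

281 mg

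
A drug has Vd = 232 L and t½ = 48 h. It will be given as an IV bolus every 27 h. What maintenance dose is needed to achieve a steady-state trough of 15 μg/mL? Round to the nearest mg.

1659 mg

τ/t½ = 27/48 ≈ 0.5625, so f = (1/2)^(27/48) ≈ 0.677128.
Cmin,ss = (D/Vd)·f/(1−f), so D = Cmin,ss·Vd·(1−f)/f.
D = 15 × 232 × (1−f)/f ≈ 15 × 232 × 0.47683 ≈ 1659.37 mg.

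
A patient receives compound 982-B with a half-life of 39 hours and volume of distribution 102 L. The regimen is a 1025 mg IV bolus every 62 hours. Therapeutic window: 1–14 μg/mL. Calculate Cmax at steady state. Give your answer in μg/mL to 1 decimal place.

15.0 μg/mL

τ/t½ = 62/39 ≈ 1.5897, so fraction remaining f = (1/2)^(62/39) ≈ 0.3322.
Accumulation ratio R = 1/(1 − f) ≈ 1/0.6678 ≈ 1.4975.
Each bolus raises the concentration by D/Vd = 1025/102 ≈ 10.049 μg/mL.
Steady-state peak Cmax,ss = C₀·R ≈ 10.049 × 1.4975 ≈ 15.048 μg/mL.
Peak 15.0 μg/mL vs MTC 14 μg/mL: exceeds toxic threshold.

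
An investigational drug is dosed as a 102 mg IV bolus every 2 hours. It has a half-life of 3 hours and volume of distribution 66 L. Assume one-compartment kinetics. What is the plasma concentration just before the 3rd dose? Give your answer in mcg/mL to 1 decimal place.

1.6 mcg/mL

f = (1/2)^(τ/t½) = (1/2)^(2/3) ≈ 0.6300.
C₀ = D/Vd = 102/66 ≈ 1.545 mcg/mL.
Before the 3rd dose, 2 doses have been given. Superposition: Cmin = C₀·(f + f²).
≈ 1.545 × (0.6300 + 0.3969) ≈ 1.545 × 1.0269 ≈ 1.587 mcg/mL.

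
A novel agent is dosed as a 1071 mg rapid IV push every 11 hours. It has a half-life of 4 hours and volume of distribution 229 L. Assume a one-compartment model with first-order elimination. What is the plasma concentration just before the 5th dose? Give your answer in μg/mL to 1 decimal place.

f = (1/2)^(τ/t½) = (1/2)^(11/4) ≈ 0.1487.
C₀ = D/Vd = 1071/229 ≈ 4.677 μg/mL.
Before the 5th dose, 4 doses have been given. Superposition: Cmin = C₀·(f + f² + … + f^4).
≈ 4.677 × (0.1487 + 0.0221 + 0.0033 + 0.0005) ≈ 4.677 × 0.1746 ≈ 0.817 μg/mL.

0.8 μg/mL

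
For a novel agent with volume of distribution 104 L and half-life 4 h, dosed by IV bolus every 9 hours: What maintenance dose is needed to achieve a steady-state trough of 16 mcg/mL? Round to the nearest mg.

τ/t½ = 9/4 ≈ 2.25, so f = (1/2)^(9/4) ≈ 0.210224.
Cmin,ss = (D/Vd)·f/(1−f), so D = Cmin,ss·Vd·(1−f)/f.
D = 16 × 104 × (1−f)/f ≈ 16 × 104 × 3.75683 ≈ 6251.37 mg.

6251 mg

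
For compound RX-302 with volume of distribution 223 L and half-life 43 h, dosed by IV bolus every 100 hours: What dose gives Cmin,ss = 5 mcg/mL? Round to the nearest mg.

4474 mg

τ/t½ = 100/43 ≈ 2.3256, so f = (1/2)^(100/43) ≈ 0.199494.
Cmin,ss = (D/Vd)·f/(1−f), so D = Cmin,ss·Vd·(1−f)/f.
D = 5 × 223 × (1−f)/f ≈ 5 × 223 × 4.01268 ≈ 4474.14 mg.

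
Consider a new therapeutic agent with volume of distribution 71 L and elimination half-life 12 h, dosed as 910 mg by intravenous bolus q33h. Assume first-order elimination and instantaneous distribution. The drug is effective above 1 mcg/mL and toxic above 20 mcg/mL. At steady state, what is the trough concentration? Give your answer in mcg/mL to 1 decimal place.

2.2 mcg/mL

Over one 33-h interval, 33/12 ≈ 2.75 half-lives elapse, leaving f ≈ 0.1487 of each dose.
Accumulation ratio R = 1/(1 − f) ≈ 1/0.8513 ≈ 1.1747.
Single-dose peak C₀ = D/Vd = 910/71 ≈ 12.817 mcg/mL.
Steady-state peak Cmax,ss = C₀·R ≈ 12.817 × 1.1747 ≈ 15.056 mcg/mL.
Steady-state trough Cmin,ss = Cmax,ss·f ≈ 15.056 × 0.1487 ≈ 2.239 mcg/mL.
Trough 2.2 mcg/mL vs MEC 1 mcg/mL: adequate.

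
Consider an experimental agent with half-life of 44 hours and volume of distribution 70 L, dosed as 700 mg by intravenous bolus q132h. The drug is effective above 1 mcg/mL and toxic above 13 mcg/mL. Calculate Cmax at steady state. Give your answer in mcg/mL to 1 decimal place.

The dosing interval is 3 half-lives, so f = 2^(−3) = 0.125.
Accumulation ratio R = 1/(1 − f) = 1/0.875 = 8/7.
Single-dose peak C₀ = D/Vd = 700/70 = 10 mcg/mL.
Steady-state peak Cmax,ss = C₀·R = 10 × 8/7 ≈ 11.429 mcg/mL.
Peak 11.4 mcg/mL vs MTC 13 mcg/mL: below toxic threshold.

11.4 mcg/mL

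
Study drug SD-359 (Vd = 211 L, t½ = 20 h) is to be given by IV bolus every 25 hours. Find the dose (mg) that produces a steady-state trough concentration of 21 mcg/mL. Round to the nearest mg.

6108 mg

τ/t½ = 25/20 ≈ 1.25, so f = (1/2)^(25/20) ≈ 0.420448.
Cmin,ss = (D/Vd)·f/(1−f), so D = Cmin,ss·Vd·(1−f)/f.
D = 21 × 211 × (1−f)/f ≈ 21 × 211 × 1.37842 ≈ 6107.78 mg.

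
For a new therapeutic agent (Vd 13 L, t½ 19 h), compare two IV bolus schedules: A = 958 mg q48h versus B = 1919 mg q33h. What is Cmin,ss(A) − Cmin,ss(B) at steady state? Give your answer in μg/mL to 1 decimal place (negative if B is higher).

Regimen A: f = (1/2)^(48/19) ≈ 0.1736; Cmin,ss = (958/13)·f/(1−f) ≈ 15.480 μg/mL.
Regimen B: f = (1/2)^(33/19) ≈ 0.3000; Cmin,ss = (1919/13)·f/(1−f) ≈ 63.264 μg/mL.
Difference ≈ 15.480 − 63.264 ≈ -47.784 μg/mL.

-47.8 μg/mL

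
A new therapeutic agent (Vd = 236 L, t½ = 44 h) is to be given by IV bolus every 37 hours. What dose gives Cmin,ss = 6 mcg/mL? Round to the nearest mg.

τ/t½ = 37/44 ≈ 0.84091, so f = (1/2)^(37/44) ≈ 0.558292.
Cmin,ss = (D/Vd)·f/(1−f), so D = Cmin,ss·Vd·(1−f)/f.
D = 6 × 236 × (1−f)/f ≈ 6 × 236 × 0.79118 ≈ 1120.31 mg.

1120 mg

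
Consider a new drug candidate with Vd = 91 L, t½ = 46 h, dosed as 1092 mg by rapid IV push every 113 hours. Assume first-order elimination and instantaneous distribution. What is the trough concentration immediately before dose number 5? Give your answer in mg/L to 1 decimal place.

f = (1/2)^(τ/t½) = (1/2)^(113/46) ≈ 0.1822.
C₀ = D/Vd = 1092/91 ≈ 12.000 mg/L.
Before the 5th dose, 4 doses have been given. Superposition: Cmin = C₀·(f + f² + … + f^4).
≈ 12.000 × (0.1822 + 0.0332 + 0.0060 + 0.0011) ≈ 12.000 × 0.2225 ≈ 2.670 mg/L.

2.7 mg/L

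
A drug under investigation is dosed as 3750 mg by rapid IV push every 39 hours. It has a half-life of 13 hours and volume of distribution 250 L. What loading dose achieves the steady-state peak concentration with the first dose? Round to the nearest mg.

f = (1/2)^(39/13) ≈ 0.125000; accumulation ratio R = 1/(1−f) ≈ 1.14286.
Loading dose to hit Cmax,ss on first dose: D_load = D_maint·R ≈ 3750 × 1.14286 ≈ 4285.73 mg.

4286 mg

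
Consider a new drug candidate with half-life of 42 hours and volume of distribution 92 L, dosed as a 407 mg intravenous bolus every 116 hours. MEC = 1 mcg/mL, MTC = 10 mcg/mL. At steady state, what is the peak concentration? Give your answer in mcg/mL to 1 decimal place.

5.2 mcg/mL

τ/t½ = 116/42 ≈ 2.7619, so fraction remaining f = (1/2)^(116/42) ≈ 0.1474.
Accumulation ratio R = 1/(1 − f) ≈ 1/0.8526 ≈ 1.1729.
Each bolus raises the concentration by D/Vd = 407/92 ≈ 4.424 mcg/mL.
Steady-state peak Cmax,ss = C₀·R ≈ 4.424 × 1.1729 ≈ 5.189 mcg/mL.
Peak 5.2 mcg/mL vs MTC 10 mcg/mL: below toxic threshold.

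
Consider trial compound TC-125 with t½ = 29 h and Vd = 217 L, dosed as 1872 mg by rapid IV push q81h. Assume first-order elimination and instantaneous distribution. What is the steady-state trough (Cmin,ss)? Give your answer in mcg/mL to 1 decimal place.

1.5 mcg/mL

k = ln2/t½ = ln2/29 ≈ 0.023902 h⁻¹; fraction remaining f = e^(−kτ) = e^(−0.023902×81) ≈ 0.1443.
Single-dose peak C₀ = D/Vd = 1872/217 ≈ 8.627 mcg/mL.
Steady-state trough Cmin,ss = C₀·f/(1−f) ≈ 8.627 × 0.1443/0.8557 ≈ 1.455 mcg/mL.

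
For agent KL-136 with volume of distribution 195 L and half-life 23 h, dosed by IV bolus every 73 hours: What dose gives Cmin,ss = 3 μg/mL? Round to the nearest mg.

4695 mg

τ/t½ = 73/23 ≈ 3.1739, so f = (1/2)^(73/23) ≈ 0.110804.
Cmin,ss = (D/Vd)·f/(1−f), so D = Cmin,ss·Vd·(1−f)/f.
D = 3 × 195 × (1−f)/f ≈ 3 × 195 × 8.02494 ≈ 4694.59 mg.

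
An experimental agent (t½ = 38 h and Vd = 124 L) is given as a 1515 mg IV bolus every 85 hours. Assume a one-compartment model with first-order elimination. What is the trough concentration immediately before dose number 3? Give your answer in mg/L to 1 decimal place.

f = (1/2)^(τ/t½) = (1/2)^(85/38) ≈ 0.2122.
C₀ = D/Vd = 1515/124 ≈ 12.218 mg/L.
Before the 3rd dose, 2 doses have been given. Superposition: Cmin = C₀·(f + f²).
≈ 12.218 × (0.2122 + 0.0450) ≈ 12.218 × 0.2572 ≈ 3.142 mg/L.

3.1 mg/L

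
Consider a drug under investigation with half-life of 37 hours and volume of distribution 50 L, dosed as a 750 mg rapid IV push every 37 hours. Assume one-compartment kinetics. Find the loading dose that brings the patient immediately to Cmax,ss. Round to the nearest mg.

f = (1/2)^(37/37) ≈ 0.500000; accumulation ratio R = 1/(1−f) ≈ 2.00000.
Loading dose to hit Cmax,ss on first dose: D_load = D_maint·R ≈ 750 × 2.00000 ≈ 1500.00 mg.

1500 mg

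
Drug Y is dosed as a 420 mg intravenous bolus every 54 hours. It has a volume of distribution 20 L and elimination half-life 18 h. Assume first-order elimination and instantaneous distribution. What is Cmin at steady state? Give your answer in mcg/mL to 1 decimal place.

3.0 mcg/mL

τ = 54 h = 3 half-lives, so f = (1/2)^3 = 0.125.
Accumulation ratio R = 1/(1 − f) = 1/0.875 = 8/7.
Single-dose peak C₀ = D/Vd = 420/20 = 21 mcg/mL.
Steady-state peak Cmax,ss = C₀·R = 21 × 8/7 ≈ 24.000 mcg/mL.
Steady-state trough Cmin,ss = Cmax,ss·f ≈ 24.000 × 0.125 ≈ 3.000 mcg/mL.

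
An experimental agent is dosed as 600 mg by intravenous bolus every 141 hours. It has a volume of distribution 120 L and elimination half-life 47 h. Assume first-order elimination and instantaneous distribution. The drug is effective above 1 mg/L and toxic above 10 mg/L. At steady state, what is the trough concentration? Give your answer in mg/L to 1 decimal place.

The dosing interval is 3 half-lives, so f = 2^(−3) = 0.125.
At steady state, R = 1/(1 − 0.125) = 8/7.
Single-dose peak C₀ = D/Vd = 600/120 = 5 mg/L.
Steady-state peak Cmax,ss = C₀·R = 5 × 8/7 ≈ 5.714 mg/L.
Steady-state trough Cmin,ss = Cmax,ss·f ≈ 5.714 × 0.125 ≈ 0.714 mg/L.
Trough 0.7 mg/L vs MEC 1 mg/L: subtherapeutic.

0.7 mg/L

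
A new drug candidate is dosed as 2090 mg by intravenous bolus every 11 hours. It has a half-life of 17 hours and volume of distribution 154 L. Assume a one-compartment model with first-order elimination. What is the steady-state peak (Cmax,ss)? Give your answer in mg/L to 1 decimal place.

τ/t½ = 11/17 ≈ 0.64706, so fraction remaining f = (1/2)^(11/17) ≈ 0.6386.
Accumulation ratio R = 1/(1 − f) ≈ 1/0.3614 ≈ 2.7670.
Single-dose peak C₀ = D/Vd = 2090/154 ≈ 13.571 mg/L.
Steady-state peak Cmax,ss = C₀·R ≈ 13.571 × 2.7670 ≈ 37.551 mg/L.

37.6 mg/L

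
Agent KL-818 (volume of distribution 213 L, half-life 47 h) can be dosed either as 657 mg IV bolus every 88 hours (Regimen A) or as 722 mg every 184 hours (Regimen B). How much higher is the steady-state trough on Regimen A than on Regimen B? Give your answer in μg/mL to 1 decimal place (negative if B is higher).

0.9 μg/mL

Regimen A: f = (1/2)^(88/47) ≈ 0.2731; Cmin,ss = (657/213)·f/(1−f) ≈ 1.159 μg/mL.
Regimen B: f = (1/2)^(184/47) ≈ 0.0663; Cmin,ss = (722/213)·f/(1−f) ≈ 0.241 μg/mL.
Difference ≈ 1.159 − 0.241 ≈ 0.918 μg/mL.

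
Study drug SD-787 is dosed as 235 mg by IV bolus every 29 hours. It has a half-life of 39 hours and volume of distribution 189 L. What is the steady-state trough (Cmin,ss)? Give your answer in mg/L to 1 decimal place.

k = ln2/t½ = ln2/39 ≈ 0.017773 h⁻¹; fraction remaining f = e^(−kτ) = e^(−0.017773×29) ≈ 0.5973.
Single-dose peak C₀ = D/Vd = 235/189 ≈ 1.243 mg/L.
Steady-state trough Cmin,ss = C₀·f/(1−f) ≈ 1.243 × 0.5973/0.4027 ≈ 1.844 mg/L.

1.8 mg/L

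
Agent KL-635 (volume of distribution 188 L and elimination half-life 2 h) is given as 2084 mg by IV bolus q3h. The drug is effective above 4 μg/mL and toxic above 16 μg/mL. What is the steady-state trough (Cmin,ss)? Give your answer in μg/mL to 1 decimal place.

6.1 μg/mL

k = ln2/t½ = ln2/2 ≈ 0.346574 h⁻¹; fraction remaining f = e^(−kτ) = e^(−0.346574×3) ≈ 0.3536.
Each bolus raises the concentration by D/Vd = 2084/188 ≈ 11.085 μg/mL.
Steady-state trough Cmin,ss = C₀·f/(1−f) ≈ 11.085 × 0.3536/0.6464 ≈ 6.064 μg/mL.
Trough 6.1 μg/mL vs MEC 4 μg/mL: adequate.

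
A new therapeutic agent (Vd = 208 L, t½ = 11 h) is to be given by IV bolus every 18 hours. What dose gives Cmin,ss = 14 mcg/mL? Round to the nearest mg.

τ/t½ = 18/11 ≈ 1.6364, so f = (1/2)^(18/11) ≈ 0.321666.
Cmin,ss = (D/Vd)·f/(1−f), so D = Cmin,ss·Vd·(1−f)/f.
D = 14 × 208 × (1−f)/f ≈ 14 × 208 × 2.10881 ≈ 6140.85 mg.

6141 mg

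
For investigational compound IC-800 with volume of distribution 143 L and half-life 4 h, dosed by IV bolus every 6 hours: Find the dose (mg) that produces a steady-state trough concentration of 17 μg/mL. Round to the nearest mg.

τ/t½ = 6/4 ≈ 1.5, so f = (1/2)^(6/4) ≈ 0.353553.
Cmin,ss = (D/Vd)·f/(1−f), so D = Cmin,ss·Vd·(1−f)/f.
D = 17 × 143 × (1−f)/f ≈ 17 × 143 × 1.82843 ≈ 4444.91 mg.

4445 mg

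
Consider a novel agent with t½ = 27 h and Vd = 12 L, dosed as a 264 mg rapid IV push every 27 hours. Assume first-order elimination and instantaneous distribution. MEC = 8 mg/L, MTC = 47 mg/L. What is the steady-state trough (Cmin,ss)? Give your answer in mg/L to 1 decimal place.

22.0 mg/L

The dosing interval is 1 half-life, so f = 2^(−1) = 0.5.
Accumulation ratio R = 1/(1 − f) = 1/0.5 = 2/1.
Single-dose peak C₀ = D/Vd = 264/12 = 22 mg/L.
Steady-state peak Cmax,ss = C₀·R = 22 × 2/1 ≈ 44.000 mg/L.
Steady-state trough Cmin,ss = Cmax,ss·f ≈ 44.000 × 0.5 ≈ 22.000 mg/L.
Trough 22.0 mg/L vs MEC 8 mg/L: adequate.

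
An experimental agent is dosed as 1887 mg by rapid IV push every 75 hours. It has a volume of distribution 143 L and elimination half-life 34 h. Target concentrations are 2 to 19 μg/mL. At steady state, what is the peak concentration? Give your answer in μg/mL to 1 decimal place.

Over one 75-h interval, 75/34 ≈ 2.2059 half-lives elapse, leaving f ≈ 0.2168 of each dose.
Accumulation ratio R = 1/(1 − f) ≈ 1/0.7832 ≈ 1.2768.
Single-dose peak C₀ = D/Vd = 1887/143 ≈ 13.196 μg/mL.
Cmax,ss = C₀/(1 − f) ≈ 13.196/0.7832 ≈ 16.849 μg/mL.
Peak 16.8 μg/mL vs MTC 19 μg/mL: below toxic threshold.

16.8 μg/mL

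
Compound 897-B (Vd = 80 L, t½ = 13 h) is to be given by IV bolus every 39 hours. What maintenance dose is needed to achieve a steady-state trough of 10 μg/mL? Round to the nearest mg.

5600 mg

τ/t½ = 39/13 ≈ 3, so f = (1/2)^(39/13) ≈ 0.125000.
Cmin,ss = (D/Vd)·f/(1−f), so D = Cmin,ss·Vd·(1−f)/f.
D = 10 × 80 × (1−f)/f ≈ 10 × 80 × 7.00000 ≈ 5600.00 mg.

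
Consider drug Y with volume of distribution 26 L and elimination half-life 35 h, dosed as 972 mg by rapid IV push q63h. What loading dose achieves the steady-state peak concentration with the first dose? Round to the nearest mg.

f = (1/2)^(63/35) ≈ 0.287175; accumulation ratio R = 1/(1−f) ≈ 1.40287.
Loading dose to hit Cmax,ss on first dose: D_load = D_maint·R ≈ 972 × 1.40287 ≈ 1363.59 mg.

1364 mg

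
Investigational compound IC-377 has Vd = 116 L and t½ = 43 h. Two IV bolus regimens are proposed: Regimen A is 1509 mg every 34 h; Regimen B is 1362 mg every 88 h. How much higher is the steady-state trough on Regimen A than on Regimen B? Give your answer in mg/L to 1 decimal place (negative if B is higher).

14.1 mg/L

Regimen A: f = (1/2)^(34/43) ≈ 0.5781; Cmin,ss = (1509/116)·f/(1−f) ≈ 17.825 mg/L.
Regimen B: f = (1/2)^(88/43) ≈ 0.2421; Cmin,ss = (1362/116)·f/(1−f) ≈ 3.751 mg/L.
Difference ≈ 17.825 − 3.751 ≈ 14.074 mg/L.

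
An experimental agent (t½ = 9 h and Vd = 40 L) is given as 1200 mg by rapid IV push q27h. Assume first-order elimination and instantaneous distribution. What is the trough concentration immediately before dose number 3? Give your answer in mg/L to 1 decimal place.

f = (1/2)^(τ/t½) = (1/2)^(27/9) ≈ 0.1250.
C₀ = D/Vd = 1200/40 ≈ 30.000 mg/L.
Before the 3rd dose, 2 doses have been given. Superposition: Cmin = C₀·(f + f²).
≈ 30.000 × (0.1250 + 0.0156) ≈ 30.000 × 0.1406 ≈ 4.218 mg/L.

4.2 mg/L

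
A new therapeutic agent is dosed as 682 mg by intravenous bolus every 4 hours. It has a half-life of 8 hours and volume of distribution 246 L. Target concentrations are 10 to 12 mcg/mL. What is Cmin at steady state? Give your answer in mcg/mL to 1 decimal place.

6.7 mcg/mL

k = ln2/t½ = ln2/8 ≈ 0.086643 h⁻¹; fraction remaining f = e^(−kτ) = e^(−0.086643×4) ≈ 0.7071.
Accumulation ratio R = 1/(1 − f) ≈ 1/0.2929 ≈ 3.4141.
Each bolus raises the concentration by D/Vd = 682/246 ≈ 2.772 mcg/mL.
Steady-state peak Cmax,ss = C₀·R ≈ 2.772 × 3.4141 ≈ 9.464 mcg/mL.
One interval later, Cmin,ss = Cmax,ss·e^(−kτ) ≈ 9.464 × 0.7071 ≈ 6.692 mcg/mL.
Trough 6.7 mcg/mL vs MEC 10 mcg/mL: subtherapeutic.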